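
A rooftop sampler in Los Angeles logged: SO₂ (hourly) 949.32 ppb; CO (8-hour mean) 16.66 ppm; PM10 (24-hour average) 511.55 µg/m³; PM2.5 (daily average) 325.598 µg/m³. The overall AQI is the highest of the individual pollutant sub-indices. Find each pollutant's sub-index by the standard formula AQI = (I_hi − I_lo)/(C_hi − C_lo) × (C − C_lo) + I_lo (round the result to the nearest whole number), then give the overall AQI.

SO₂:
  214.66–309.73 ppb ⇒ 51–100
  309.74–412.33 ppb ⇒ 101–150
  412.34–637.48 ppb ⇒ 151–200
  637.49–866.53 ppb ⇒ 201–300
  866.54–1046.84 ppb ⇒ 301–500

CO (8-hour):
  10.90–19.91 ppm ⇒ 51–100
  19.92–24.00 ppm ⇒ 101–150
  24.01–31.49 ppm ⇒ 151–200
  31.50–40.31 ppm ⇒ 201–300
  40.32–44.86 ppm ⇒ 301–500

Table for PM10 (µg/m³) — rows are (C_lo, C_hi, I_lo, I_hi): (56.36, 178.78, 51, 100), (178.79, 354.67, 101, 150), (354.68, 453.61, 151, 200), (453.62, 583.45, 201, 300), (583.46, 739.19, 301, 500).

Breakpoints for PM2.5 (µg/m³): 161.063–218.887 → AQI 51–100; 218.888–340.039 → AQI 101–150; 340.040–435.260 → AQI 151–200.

392

SO₂: row 866.54–1046.84 (AQI 301–500). (500−301)·(949.32−866.54)/(1046.84−866.54) + 301 = 199·82.78/180.30 + 301 ≈ 392.37 → 392.
CO: 16.66 ∈ [10.90, 19.91] ↔ index [51, 100].
51 + (16.66−10.90)·(100−51)/(19.91−10.90) = 51 + 5.76·49/9.01 ≈ 82.33, so AQI = 82.
PM10: row 453.62–583.45 (AQI 201–300). (300−201)·(511.55−453.62)/(583.45−453.62) + 201 = 99·57.93/129.83 + 201 ≈ 245.17 → 245.
PM2.5: 325.598 ∈ [218.888, 340.039] ↔ index [101, 150].
101 + (325.598−218.888)·(150−101)/(340.039−218.888) = 101 + 106.710·49/121.151 ≈ 144.16, so AQI = 144.
Sub-indices: SO₂→392, CO→82, PM10→245, PM2.5→144. Overall AQI = max = 392; dominant pollutant is SO₂.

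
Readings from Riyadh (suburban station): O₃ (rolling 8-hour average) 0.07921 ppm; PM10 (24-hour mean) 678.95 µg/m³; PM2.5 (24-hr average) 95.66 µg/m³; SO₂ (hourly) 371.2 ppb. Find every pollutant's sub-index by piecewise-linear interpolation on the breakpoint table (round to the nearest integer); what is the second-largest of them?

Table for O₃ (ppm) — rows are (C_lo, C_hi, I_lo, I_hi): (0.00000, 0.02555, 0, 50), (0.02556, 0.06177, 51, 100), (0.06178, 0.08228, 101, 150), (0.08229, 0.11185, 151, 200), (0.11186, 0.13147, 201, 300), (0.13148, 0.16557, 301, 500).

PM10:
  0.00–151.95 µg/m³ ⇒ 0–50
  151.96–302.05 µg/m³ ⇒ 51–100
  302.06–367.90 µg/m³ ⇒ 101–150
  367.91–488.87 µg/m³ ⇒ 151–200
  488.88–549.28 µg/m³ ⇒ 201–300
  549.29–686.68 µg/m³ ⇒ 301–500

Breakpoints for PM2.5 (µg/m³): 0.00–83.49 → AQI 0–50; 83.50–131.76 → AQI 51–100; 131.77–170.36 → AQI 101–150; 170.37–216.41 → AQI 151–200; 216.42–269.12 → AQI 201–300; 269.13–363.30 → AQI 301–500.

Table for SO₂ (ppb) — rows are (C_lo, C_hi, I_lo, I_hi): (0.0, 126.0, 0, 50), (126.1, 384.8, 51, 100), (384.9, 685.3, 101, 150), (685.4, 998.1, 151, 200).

O₃: 0.07921 ∈ [0.06178, 0.08228] ↔ index [101, 150].
101 + (0.07921−0.06178)·(150−101)/(0.08228−0.06178) = 101 + 0.01743·49/0.02050 ≈ 142.66, so AQI = 143.
PM10: 678.95 ∈ [549.29, 686.68] ↔ index [301, 500].
301 + (678.95−549.29)·(500−301)/(686.68−549.29) = 301 + 129.66·199/137.39 ≈ 488.80, so AQI = 489.
PM2.5: row 83.50–131.76 (AQI 51–100). (100−51)·(95.66−83.50)/(131.76−83.50) + 51 = 49·12.16/48.26 + 51 ≈ 63.35 → 63.
SO₂ 371.2: bracket 126.1–384.8 → index 51–100; slope 49/258.7, offset 245.1.
AQI = 51 + 49/258.7·245.1 ≈ 97.42 ⇒ 97.
Sub-indices: O₃→143, PM10→489, PM2.5→63, SO₂→97. Ranked high→low: 489, 143, 97, 63. Second-highest sub-index = 143.

143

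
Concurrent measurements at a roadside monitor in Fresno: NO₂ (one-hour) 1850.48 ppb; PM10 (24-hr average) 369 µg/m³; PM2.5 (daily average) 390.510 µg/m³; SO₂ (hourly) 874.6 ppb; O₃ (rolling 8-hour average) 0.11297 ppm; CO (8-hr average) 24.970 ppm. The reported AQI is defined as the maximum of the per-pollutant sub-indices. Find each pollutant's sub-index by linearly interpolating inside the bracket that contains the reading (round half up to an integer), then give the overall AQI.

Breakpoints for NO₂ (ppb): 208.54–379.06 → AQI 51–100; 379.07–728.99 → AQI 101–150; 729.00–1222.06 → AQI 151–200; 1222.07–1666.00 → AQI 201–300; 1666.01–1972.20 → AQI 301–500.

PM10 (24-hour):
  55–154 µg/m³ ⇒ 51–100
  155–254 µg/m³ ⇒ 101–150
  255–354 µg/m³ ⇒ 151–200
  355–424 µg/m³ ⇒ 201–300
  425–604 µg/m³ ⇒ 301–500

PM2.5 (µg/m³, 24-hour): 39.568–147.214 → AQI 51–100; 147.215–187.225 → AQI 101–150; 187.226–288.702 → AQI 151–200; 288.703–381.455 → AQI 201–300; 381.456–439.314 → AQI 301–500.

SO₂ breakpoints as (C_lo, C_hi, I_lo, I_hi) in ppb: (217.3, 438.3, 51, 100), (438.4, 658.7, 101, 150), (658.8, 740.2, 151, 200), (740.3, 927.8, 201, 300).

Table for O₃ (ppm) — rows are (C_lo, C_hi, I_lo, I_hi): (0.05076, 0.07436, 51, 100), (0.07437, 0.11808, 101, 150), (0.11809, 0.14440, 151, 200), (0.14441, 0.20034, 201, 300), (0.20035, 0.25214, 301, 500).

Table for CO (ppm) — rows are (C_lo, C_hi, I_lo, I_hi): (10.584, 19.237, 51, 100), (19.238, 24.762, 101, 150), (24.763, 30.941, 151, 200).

421

NO₂: 1850.48 lies in 1666.01–1972.20, so I_lo=301, I_hi=500, C_lo=1666.01, C_hi=1972.20.
(500−301)/(1972.20−1666.01) × (1850.48−1666.01) + 301 = 199/306.19 × 184.47 + 301 ≈ 420.89 → 421.
PM10: 369 lies in 355–424, so I_lo=201, I_hi=300, C_lo=355, C_hi=424.
(300−201)/(424−355) × (369−355) + 201 = 99/69 × 14 + 201 ≈ 221.09 → 221.
PM2.5: 390.510 ∈ [381.456, 439.314] ↔ index [301, 500].
301 + (390.510−381.456)·(500−301)/(439.314−381.456) = 301 + 9.054·199/57.858 ≈ 332.14, so AQI = 332.
SO₂ 874.6: bracket 740.3–927.8 → index 201–300; slope 99/187.5, offset 134.3.
AQI = 201 + 99/187.5·134.3 ≈ 271.91 ⇒ 272.
O₃: 0.11297 lies in 0.07437–0.11808, so I_lo=101, I_hi=150, C_lo=0.07437, C_hi=0.11808.
(150−101)/(0.11808−0.07437) × (0.11297−0.07437) + 101 = 49/0.04371 × 0.03860 + 101 ≈ 144.27 → 144.
CO: 24.970 ∈ [24.763, 30.941] ↔ index [151, 200].
151 + (24.970−24.763)·(200−151)/(30.941−24.763) = 151 + 0.207·49/6.178 ≈ 152.64, so AQI = 153.
Sub-indices: NO₂→421, PM10→221, PM2.5→332, SO₂→272, O₃→144, CO→153. Overall AQI = max = 421; dominant pollutant is NO₂.
AQI 421: Hazardous.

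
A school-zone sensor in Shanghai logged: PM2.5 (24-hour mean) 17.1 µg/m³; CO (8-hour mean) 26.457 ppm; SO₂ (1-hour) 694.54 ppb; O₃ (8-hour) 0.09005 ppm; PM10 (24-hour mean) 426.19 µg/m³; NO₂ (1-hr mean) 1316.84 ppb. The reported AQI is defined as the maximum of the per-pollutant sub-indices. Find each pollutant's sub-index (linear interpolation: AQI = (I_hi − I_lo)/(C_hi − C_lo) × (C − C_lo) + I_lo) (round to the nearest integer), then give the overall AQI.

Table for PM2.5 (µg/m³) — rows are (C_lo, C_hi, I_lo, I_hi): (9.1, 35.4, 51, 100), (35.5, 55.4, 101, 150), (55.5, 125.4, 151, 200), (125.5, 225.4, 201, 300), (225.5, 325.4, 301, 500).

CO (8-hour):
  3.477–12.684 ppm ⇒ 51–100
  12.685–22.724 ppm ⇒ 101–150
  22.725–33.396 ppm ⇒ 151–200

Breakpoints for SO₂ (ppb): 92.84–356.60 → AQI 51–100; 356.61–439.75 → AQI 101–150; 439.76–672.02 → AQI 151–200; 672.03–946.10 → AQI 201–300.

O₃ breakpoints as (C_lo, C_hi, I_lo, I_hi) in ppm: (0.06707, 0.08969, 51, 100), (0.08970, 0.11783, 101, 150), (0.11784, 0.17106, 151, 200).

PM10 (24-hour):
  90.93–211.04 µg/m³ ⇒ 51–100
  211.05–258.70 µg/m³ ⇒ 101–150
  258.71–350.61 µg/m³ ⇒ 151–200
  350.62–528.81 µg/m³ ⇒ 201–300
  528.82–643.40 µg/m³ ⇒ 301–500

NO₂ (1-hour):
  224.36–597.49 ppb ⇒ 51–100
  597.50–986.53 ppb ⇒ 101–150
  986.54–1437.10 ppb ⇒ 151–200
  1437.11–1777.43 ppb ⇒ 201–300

PM2.5: 17.1 lies in 9.1–35.4, so I_lo=51, I_hi=100, C_lo=9.1, C_hi=35.4.
(100−51)/(35.4−9.1) × (17.1−9.1) + 51 = 49/26.3 × 8.0 + 51 ≈ 65.90 → 66.
CO: 26.457 ∈ [22.725, 33.396] ↔ index [151, 200].
151 + (26.457−22.725)·(200−151)/(33.396−22.725) = 151 + 3.732·49/10.671 ≈ 168.14, so AQI = 168.
SO₂: 694.54 ∈ [672.03, 946.10] ↔ index [201, 300].
201 + (694.54−672.03)·(300−201)/(946.10−672.03) = 201 + 22.51·99/274.07 ≈ 209.13, so AQI = 209.
O₃: 0.09005 ∈ [0.08970, 0.11783] ↔ index [101, 150].
101 + (0.09005−0.08970)·(150−101)/(0.11783−0.08970) = 101 + 0.00035·49/0.02813 ≈ 101.61, so AQI = 102.
PM10: 426.19 ∈ [350.62, 528.81] ↔ index [201, 300].
201 + (426.19−350.62)·(300−201)/(528.81−350.62) = 201 + 75.57·99/178.19 ≈ 242.99, so AQI = 243.
NO₂: row 986.54–1437.10 (AQI 151–200). (200−151)·(1316.84−986.54)/(1437.10−986.54) + 151 = 49·330.30/450.56 + 151 ≈ 186.92 → 187.
Sub-indices: PM2.5→66, CO→168, SO₂→209, O₃→102, PM10→243, NO₂→187. Overall AQI = max = 243; dominant pollutant is PM10.

243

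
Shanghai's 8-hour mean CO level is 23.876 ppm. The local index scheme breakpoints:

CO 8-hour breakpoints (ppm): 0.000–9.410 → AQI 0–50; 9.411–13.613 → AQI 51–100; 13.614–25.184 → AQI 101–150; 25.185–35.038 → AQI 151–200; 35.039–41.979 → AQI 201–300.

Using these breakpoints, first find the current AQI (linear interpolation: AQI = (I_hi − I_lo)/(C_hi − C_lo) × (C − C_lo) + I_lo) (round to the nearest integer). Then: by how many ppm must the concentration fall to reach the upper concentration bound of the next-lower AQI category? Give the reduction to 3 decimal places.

10.263

CO: row 13.614–25.184 (AQI 101–150). (150−101)·(23.876−13.614)/(25.184−13.614) + 101 = 49·10.262/11.570 + 101 ≈ 144.46 → 144.
Current AQI 144 is in the Unhealthy for Sensitive Groups range (101–150). The next-lower category tops out at AQI 100, whose upper concentration bound is 13.613 ppm.
Reduction needed = 23.876 − 13.613 = 10.263 ppm.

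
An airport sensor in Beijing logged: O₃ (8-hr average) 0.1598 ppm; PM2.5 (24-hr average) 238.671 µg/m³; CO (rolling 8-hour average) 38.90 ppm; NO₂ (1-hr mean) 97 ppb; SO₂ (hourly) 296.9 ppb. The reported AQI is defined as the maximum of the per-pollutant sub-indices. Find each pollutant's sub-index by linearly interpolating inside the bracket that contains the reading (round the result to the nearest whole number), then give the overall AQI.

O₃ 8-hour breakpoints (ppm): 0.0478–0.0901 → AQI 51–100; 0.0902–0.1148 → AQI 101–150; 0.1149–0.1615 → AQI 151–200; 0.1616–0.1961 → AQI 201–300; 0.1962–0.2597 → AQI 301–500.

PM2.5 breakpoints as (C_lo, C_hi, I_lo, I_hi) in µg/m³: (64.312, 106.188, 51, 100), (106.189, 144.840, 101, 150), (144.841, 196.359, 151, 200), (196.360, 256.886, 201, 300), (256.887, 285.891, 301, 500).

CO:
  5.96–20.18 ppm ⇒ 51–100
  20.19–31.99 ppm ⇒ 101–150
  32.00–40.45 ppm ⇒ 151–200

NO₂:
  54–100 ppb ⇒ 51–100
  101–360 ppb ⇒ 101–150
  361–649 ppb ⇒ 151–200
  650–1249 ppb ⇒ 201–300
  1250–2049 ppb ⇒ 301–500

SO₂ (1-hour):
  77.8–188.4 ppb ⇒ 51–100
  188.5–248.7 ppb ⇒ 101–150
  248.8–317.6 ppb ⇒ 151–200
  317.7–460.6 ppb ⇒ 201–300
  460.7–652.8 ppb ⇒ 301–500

270

O₃ 0.1598: bracket 0.1149–0.1615 → index 151–200; slope 49/0.0466, offset 0.0449.
AQI = 151 + 49/0.0466·0.0449 ≈ 198.21 ⇒ 198.
PM2.5: 238.671 lies in 196.360–256.886, so I_lo=201, I_hi=300, C_lo=196.360, C_hi=256.886.
(300−201)/(256.886−196.360) × (238.671−196.360) + 201 = 99/60.526 × 42.311 + 201 ≈ 270.21 → 270.
CO 38.90: bracket 32.00–40.45 → index 151–200; slope 49/8.45, offset 6.90.
AQI = 151 + 49/8.45·6.90 ≈ 191.01 ⇒ 191.
NO₂: 97 ∈ [54, 100] ↔ index [51, 100].
51 + (97−54)·(100−51)/(100−54) = 51 + 43·49/46 ≈ 96.80, so AQI = 97.
SO₂ 296.9: bracket 248.8–317.6 → index 151–200; slope 49/68.8, offset 48.1.
AQI = 151 + 49/68.8·48.1 ≈ 185.26 ⇒ 185.
Sub-indices: O₃→198, PM2.5→270, CO→191, NO₂→97, SO₂→185. Overall AQI = max = 270; dominant pollutant is PM2.5.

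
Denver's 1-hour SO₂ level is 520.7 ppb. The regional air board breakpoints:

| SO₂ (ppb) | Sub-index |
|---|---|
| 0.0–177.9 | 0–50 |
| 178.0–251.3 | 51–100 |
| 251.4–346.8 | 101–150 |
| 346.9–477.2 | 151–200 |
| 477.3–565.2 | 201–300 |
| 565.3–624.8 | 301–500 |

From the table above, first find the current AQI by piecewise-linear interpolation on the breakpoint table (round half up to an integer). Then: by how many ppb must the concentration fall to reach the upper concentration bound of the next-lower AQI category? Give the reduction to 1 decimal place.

SO₂: row 477.3–565.2 (AQI 201–300). (300−201)·(520.7−477.3)/(565.2−477.3) + 201 = 99·43.4/87.9 + 201 ≈ 249.88 → 250.
Current AQI 250 is in the Very Unhealthy range (201–300). The next-lower category tops out at AQI 200, whose upper concentration bound is 477.2 ppb.
Reduction needed = 520.7 − 477.2 = 43.5 ppb.

43.5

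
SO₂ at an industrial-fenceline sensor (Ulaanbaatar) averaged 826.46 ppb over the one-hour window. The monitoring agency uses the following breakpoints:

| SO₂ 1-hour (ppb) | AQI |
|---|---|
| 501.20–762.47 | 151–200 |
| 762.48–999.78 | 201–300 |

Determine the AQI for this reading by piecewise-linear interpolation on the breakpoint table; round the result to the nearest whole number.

228

SO₂: 826.46 ∈ [762.48, 999.78] ↔ index [201, 300].
201 + (826.46−762.48)·(300−201)/(999.78−762.48) = 201 + 63.98·99/237.30 ≈ 227.69, so AQI = 228.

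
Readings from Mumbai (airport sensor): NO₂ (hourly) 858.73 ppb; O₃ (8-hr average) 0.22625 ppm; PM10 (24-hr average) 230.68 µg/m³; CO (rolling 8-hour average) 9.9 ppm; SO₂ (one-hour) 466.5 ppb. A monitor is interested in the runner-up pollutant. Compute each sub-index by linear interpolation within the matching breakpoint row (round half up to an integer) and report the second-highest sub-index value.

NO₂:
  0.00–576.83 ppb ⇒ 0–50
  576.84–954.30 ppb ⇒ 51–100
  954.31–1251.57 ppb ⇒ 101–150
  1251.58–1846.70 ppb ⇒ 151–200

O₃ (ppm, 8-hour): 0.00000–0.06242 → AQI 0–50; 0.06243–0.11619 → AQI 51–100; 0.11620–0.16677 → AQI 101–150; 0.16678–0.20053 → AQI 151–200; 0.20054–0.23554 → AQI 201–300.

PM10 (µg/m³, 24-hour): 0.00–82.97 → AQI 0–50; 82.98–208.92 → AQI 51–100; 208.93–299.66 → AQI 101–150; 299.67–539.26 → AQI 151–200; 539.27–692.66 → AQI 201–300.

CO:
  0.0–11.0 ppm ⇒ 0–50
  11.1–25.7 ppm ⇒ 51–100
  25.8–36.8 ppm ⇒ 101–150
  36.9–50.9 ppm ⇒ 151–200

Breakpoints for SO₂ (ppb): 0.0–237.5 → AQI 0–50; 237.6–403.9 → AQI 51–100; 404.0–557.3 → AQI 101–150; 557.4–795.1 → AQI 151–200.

121

NO₂ 858.73: bracket 576.84–954.30 → index 51–100; slope 49/377.46, offset 281.89.
AQI = 51 + 49/377.46·281.89 ≈ 87.59 ⇒ 88.
O₃ 0.22625: bracket 0.20054–0.23554 → index 201–300; slope 99/0.03500, offset 0.02571.
AQI = 201 + 99/0.03500·0.02571 ≈ 273.72 ⇒ 274.
PM10: row 208.93–299.66 (AQI 101–150). (150−101)·(230.68−208.93)/(299.66−208.93) + 101 = 49·21.75/90.73 + 101 ≈ 112.75 → 113.
CO 9.9: bracket 0.0–11.0 → index 0–50; slope 50/11.0, offset 9.9.
AQI = 0 + 50/11.0·9.9 ≈ 45.00 ⇒ 45.
SO₂ 466.5: bracket 404.0–557.3 → index 101–150; slope 49/153.3, offset 62.5.
AQI = 101 + 49/153.3·62.5 ≈ 120.98 ⇒ 121.
Sub-indices: NO₂→88, O₃→274, PM10→113, CO→45, SO₂→121. Ranked high→low: 274, 121, 113, 88, 45. Second-highest sub-index = 121.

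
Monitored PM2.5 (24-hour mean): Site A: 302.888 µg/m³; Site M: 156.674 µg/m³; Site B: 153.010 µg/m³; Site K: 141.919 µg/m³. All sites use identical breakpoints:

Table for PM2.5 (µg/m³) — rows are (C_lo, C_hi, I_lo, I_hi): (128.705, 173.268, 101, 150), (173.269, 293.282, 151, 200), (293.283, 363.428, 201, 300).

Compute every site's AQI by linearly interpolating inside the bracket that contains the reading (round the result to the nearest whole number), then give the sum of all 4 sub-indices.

591

Site A: row 293.283–363.428 (AQI 201–300). (300−201)·(302.888−293.283)/(363.428−293.283) + 201 = 99·9.605/70.145 + 201 ≈ 214.56 → 215.
Site M 156.674: bracket 128.705–173.268 → index 101–150; slope 49/44.563, offset 27.969.
AQI = 101 + 49/44.563·27.969 ≈ 131.75 ⇒ 132.
Site B: row 128.705–173.268 (AQI 101–150). (150−101)·(153.010−128.705)/(173.268−128.705) + 101 = 49·24.305/44.563 + 101 ≈ 127.72 → 128.
Site K 141.919: bracket 128.705–173.268 → index 101–150; slope 49/44.563, offset 13.214.
AQI = 101 + 49/44.563·13.214 ≈ 115.53 ⇒ 116.
AQIs: Site A=215, Site M=132, Site B=128, Site K=116. Sum = 215 + 132 + 128 + 116 = 591.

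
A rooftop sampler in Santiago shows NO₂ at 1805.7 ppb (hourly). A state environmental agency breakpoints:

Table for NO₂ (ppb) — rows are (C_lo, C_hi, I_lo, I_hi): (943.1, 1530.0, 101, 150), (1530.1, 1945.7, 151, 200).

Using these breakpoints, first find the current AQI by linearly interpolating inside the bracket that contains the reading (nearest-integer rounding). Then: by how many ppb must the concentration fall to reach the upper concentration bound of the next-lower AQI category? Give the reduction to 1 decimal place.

275.7

NO₂: 1805.7 ∈ [1530.1, 1945.7] ↔ index [151, 200].
151 + (1805.7−1530.1)·(200−151)/(1945.7−1530.1) = 151 + 275.6·49/415.6 ≈ 183.49, so AQI = 183.
Current AQI 183 is in the Unhealthy range (151–200). The next-lower category tops out at AQI 150, whose upper concentration bound is 1530.0 ppb.
Reduction needed = 1805.7 − 1530.0 = 275.7 ppb.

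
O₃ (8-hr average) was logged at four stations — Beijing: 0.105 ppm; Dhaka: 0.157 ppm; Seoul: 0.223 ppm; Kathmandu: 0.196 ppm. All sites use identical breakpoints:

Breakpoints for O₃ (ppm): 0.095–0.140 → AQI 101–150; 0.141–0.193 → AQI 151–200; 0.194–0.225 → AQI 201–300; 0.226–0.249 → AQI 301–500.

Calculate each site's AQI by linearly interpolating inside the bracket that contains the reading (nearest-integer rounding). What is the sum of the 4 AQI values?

779

Beijing 0.105: bracket 0.095–0.140 → index 101–150; slope 49/0.045, offset 0.010.
AQI = 101 + 49/0.045·0.010 ≈ 111.89 ⇒ 112.
Dhaka: 0.157 lies in 0.141–0.193, so I_lo=151, I_hi=200, C_lo=0.141, C_hi=0.193.
(200−151)/(0.193−0.141) × (0.157−0.141) + 151 = 49/0.052 × 0.016 + 151 ≈ 166.08 → 166.
Seoul: 0.223 ∈ [0.194, 0.225] ↔ index [201, 300].
201 + (0.223−0.194)·(300−201)/(0.225−0.194) = 201 + 0.029·99/0.031 ≈ 293.61, so AQI = 294.
Kathmandu: 0.196 lies in 0.194–0.225, so I_lo=201, I_hi=300, C_lo=0.194, C_hi=0.225.
(300−201)/(0.225−0.194) × (0.196−0.194) + 201 = 99/0.031 × 0.002 + 201 ≈ 207.39 → 207.
AQIs: Beijing=112, Dhaka=166, Seoul=294, Kathmandu=207. Sum = 112 + 166 + 294 + 207 = 779.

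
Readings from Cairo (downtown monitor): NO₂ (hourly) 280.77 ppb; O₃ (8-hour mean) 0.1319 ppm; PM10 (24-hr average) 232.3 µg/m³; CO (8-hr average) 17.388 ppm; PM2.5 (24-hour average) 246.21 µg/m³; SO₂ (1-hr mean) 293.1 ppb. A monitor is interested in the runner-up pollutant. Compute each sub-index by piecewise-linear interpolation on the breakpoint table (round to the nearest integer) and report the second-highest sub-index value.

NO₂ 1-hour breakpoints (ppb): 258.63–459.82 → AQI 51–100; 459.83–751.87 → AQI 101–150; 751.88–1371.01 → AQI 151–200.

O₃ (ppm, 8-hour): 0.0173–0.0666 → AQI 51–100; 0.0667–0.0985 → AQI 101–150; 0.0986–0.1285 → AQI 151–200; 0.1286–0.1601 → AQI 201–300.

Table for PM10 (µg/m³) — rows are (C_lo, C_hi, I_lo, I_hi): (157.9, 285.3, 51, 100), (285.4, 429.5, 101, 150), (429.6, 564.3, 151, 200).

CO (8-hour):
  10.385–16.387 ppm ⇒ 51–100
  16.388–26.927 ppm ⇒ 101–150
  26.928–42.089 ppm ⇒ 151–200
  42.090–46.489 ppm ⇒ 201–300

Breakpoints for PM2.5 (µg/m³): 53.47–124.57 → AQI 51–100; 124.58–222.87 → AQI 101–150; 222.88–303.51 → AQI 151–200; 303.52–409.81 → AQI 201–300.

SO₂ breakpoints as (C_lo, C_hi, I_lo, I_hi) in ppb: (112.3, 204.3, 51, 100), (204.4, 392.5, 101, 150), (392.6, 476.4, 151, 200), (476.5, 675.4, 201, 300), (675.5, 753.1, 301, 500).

165

NO₂: 280.77 ∈ [258.63, 459.82] ↔ index [51, 100].
51 + (280.77−258.63)·(100−51)/(459.82−258.63) = 51 + 22.14·49/201.19 ≈ 56.39, so AQI = 56.
O₃: 0.1319 ∈ [0.1286, 0.1601] ↔ index [201, 300].
201 + (0.1319−0.1286)·(300−201)/(0.1601−0.1286) = 201 + 0.0033·99/0.0315 ≈ 211.37, so AQI = 211.
PM10: row 157.9–285.3 (AQI 51–100). (100−51)·(232.3−157.9)/(285.3−157.9) + 51 = 49·74.4/127.4 + 51 ≈ 79.62 → 80.
CO: 17.388 lies in 16.388–26.927, so I_lo=101, I_hi=150, C_lo=16.388, C_hi=26.927.
(150−101)/(26.927−16.388) × (17.388−16.388) + 101 = 49/10.539 × 1.000 + 101 ≈ 105.65 → 106.
PM2.5 246.21: bracket 222.88–303.51 → index 151–200; slope 49/80.63, offset 23.33.
AQI = 151 + 49/80.63·23.33 ≈ 165.18 ⇒ 165.
SO₂: row 204.4–392.5 (AQI 101–150). (150−101)·(293.1−204.4)/(392.5−204.4) + 101 = 49·88.7/188.1 + 101 ≈ 124.11 → 124.
Sub-indices: NO₂→56, O₃→211, PM10→80, CO→106, PM2.5→165, SO₂→124. Ranked high→low: 211, 165, 124, 106, 80, 56. Second-highest sub-index = 165.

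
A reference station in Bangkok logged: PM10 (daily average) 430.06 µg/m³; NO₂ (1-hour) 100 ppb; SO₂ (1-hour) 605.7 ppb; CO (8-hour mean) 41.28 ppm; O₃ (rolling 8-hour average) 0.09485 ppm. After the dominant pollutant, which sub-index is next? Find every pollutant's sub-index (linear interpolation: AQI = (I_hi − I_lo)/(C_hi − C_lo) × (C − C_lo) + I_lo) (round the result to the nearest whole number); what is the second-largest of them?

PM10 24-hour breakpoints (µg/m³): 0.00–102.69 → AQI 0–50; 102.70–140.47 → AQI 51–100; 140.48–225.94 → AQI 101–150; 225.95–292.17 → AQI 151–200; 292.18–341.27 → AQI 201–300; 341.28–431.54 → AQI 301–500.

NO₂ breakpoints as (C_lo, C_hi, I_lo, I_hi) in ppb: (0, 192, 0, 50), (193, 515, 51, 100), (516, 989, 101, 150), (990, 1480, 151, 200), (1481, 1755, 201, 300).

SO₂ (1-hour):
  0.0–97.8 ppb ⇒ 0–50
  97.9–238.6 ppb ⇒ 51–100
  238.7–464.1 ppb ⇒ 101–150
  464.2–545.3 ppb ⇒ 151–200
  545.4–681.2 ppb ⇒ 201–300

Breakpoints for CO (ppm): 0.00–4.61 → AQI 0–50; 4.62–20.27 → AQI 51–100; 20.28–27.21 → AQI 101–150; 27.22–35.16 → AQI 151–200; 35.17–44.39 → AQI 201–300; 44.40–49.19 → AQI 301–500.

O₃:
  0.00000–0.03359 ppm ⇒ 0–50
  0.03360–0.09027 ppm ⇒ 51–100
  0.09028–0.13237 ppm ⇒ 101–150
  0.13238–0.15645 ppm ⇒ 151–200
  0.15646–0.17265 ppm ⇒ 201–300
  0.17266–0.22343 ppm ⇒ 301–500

267

PM10: 430.06 ∈ [341.28, 431.54] ↔ index [301, 500].
301 + (430.06−341.28)·(500−301)/(431.54−341.28) = 301 + 88.78·199/90.26 ≈ 496.74, so AQI = 497.
NO₂: 100 ∈ [0, 192] ↔ index [0, 50].
0 + (100−0)·(50−0)/(192−0) = 0 + 100·50/192 ≈ 26.04, so AQI = 26.
SO₂ 605.7: bracket 545.4–681.2 → index 201–300; slope 99/135.8, offset 60.3.
AQI = 201 + 99/135.8·60.3 ≈ 244.96 ⇒ 245.
CO: 41.28 lies in 35.17–44.39, so I_lo=201, I_hi=300, C_lo=35.17, C_hi=44.39.
(300−201)/(44.39−35.17) × (41.28−35.17) + 201 = 99/9.22 × 6.11 + 201 ≈ 266.61 → 267.
O₃: 0.09485 lies in 0.09028–0.13237, so I_lo=101, I_hi=150, C_lo=0.09028, C_hi=0.13237.
(150−101)/(0.13237−0.09028) × (0.09485−0.09028) + 101 = 49/0.04209 × 0.00457 + 101 ≈ 106.32 → 106.
Sub-indices: PM10→497, NO₂→26, SO₂→245, CO→267, O₃→106. Ranked high→low: 497, 267, 245, 106, 26. Second-highest sub-index = 267.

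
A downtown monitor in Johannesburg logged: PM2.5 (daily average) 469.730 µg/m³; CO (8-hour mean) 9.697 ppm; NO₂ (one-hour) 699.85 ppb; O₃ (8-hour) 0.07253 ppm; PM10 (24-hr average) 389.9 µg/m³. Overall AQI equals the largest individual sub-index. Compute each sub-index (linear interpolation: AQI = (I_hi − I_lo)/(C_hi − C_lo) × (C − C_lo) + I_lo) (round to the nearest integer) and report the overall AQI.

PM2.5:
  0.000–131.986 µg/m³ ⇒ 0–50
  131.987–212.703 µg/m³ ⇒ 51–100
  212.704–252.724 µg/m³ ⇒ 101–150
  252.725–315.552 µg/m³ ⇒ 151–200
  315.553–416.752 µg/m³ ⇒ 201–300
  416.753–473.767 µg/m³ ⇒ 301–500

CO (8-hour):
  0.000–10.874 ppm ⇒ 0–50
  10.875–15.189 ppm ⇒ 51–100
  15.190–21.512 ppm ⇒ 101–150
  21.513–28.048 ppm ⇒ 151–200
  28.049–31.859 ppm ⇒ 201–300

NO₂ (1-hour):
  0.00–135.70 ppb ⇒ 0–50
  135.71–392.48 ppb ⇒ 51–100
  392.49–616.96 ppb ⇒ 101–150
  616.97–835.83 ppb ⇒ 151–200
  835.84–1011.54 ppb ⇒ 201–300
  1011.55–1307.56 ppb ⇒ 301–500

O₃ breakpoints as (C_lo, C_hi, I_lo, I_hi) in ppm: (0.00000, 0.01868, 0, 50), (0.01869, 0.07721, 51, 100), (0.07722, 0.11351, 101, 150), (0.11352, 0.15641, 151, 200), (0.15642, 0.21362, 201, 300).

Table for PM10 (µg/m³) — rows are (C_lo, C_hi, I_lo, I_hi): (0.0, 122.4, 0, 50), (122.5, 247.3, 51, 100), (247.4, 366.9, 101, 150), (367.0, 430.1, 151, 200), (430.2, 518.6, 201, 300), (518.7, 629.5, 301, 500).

PM2.5 469.730: bracket 416.753–473.767 → index 301–500; slope 199/57.014, offset 52.977.
AQI = 301 + 199/57.014·52.977 ≈ 485.91 ⇒ 486.
CO: 9.697 ∈ [0.000, 10.874] ↔ index [0, 50].
0 + (9.697−0.000)·(50−0)/(10.874−0.000) = 0 + 9.697·50/10.874 ≈ 44.59, so AQI = 45.
NO₂: 699.85 lies in 616.97–835.83, so I_lo=151, I_hi=200, C_lo=616.97, C_hi=835.83.
(200−151)/(835.83−616.97) × (699.85−616.97) + 151 = 49/218.86 × 82.88 + 151 ≈ 169.56 → 170.
O₃: 0.07253 lies in 0.01869–0.07721, so I_lo=51, I_hi=100, C_lo=0.01869, C_hi=0.07721.
(100−51)/(0.07721−0.01869) × (0.07253−0.01869) + 51 = 49/0.05852 × 0.05384 + 51 ≈ 96.08 → 96.
PM10 389.9: bracket 367.0–430.1 → index 151–200; slope 49/63.1, offset 22.9.
AQI = 151 + 49/63.1·22.9 ≈ 168.78 ⇒ 169.
Sub-indices: PM2.5→486, CO→45, NO₂→170, O₃→96, PM10→169. Overall AQI = max = 486; dominant pollutant is PM2.5.

486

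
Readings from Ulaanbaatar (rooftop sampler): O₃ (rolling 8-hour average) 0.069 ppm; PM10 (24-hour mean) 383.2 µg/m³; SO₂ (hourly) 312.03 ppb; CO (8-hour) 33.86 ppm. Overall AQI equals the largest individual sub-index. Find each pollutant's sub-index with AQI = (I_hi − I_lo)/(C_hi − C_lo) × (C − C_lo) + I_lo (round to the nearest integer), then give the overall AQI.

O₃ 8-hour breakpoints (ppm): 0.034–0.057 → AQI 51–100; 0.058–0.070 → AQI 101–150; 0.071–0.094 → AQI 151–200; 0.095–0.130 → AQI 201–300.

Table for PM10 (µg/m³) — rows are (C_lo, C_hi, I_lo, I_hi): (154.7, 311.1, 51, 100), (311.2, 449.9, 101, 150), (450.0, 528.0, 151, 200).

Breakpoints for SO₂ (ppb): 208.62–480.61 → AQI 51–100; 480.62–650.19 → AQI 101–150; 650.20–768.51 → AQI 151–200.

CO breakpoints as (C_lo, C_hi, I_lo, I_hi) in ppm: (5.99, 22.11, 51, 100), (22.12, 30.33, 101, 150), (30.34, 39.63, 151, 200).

170

O₃: row 0.058–0.070 (AQI 101–150). (150−101)·(0.069−0.058)/(0.070−0.058) + 101 = 49·0.011/0.012 + 101 ≈ 145.92 → 146.
PM10: row 311.2–449.9 (AQI 101–150). (150−101)·(383.2−311.2)/(449.9−311.2) + 101 = 49·72.0/138.7 + 101 ≈ 126.44 → 126.
SO₂ 312.03: bracket 208.62–480.61 → index 51–100; slope 49/271.99, offset 103.41.
AQI = 51 + 49/271.99·103.41 ≈ 69.63 ⇒ 70.
CO 33.86: bracket 30.34–39.63 → index 151–200; slope 49/9.29, offset 3.52.
AQI = 151 + 49/9.29·3.52 ≈ 169.57 ⇒ 170.
Sub-indices: O₃→146, PM10→126, SO₂→70, CO→170. Overall AQI = max = 170; dominant pollutant is CO.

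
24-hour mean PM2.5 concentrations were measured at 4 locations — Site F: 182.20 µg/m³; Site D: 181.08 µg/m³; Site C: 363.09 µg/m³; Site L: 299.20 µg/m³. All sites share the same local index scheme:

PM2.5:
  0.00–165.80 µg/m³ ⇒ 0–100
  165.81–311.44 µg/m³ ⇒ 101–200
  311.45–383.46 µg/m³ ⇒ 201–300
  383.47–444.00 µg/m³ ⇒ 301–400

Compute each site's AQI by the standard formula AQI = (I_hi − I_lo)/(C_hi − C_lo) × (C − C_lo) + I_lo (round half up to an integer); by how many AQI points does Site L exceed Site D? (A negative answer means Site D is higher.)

81

Site F 182.20: bracket 165.81–311.44 → index 101–200; slope 99/145.63, offset 16.39.
AQI = 101 + 99/145.63·16.39 ≈ 112.14 ⇒ 112.
Site D 181.08: bracket 165.81–311.44 → index 101–200; slope 99/145.63, offset 15.27.
AQI = 101 + 99/145.63·15.27 ≈ 111.38 ⇒ 111.
Site C: row 311.45–383.46 (AQI 201–300). (300−201)·(363.09−311.45)/(383.46−311.45) + 201 = 99·51.64/72.01 + 201 ≈ 272.00 → 272.
Site L: 299.20 ∈ [165.81, 311.44] ↔ index [101, 200].
101 + (299.20−165.81)·(200−101)/(311.44−165.81) = 101 + 133.39·99/145.63 ≈ 191.68, so AQI = 192.
AQIs: Site F=112, Site D=111, Site C=272, Site L=192. Site L (192) − Site D (111) = 81.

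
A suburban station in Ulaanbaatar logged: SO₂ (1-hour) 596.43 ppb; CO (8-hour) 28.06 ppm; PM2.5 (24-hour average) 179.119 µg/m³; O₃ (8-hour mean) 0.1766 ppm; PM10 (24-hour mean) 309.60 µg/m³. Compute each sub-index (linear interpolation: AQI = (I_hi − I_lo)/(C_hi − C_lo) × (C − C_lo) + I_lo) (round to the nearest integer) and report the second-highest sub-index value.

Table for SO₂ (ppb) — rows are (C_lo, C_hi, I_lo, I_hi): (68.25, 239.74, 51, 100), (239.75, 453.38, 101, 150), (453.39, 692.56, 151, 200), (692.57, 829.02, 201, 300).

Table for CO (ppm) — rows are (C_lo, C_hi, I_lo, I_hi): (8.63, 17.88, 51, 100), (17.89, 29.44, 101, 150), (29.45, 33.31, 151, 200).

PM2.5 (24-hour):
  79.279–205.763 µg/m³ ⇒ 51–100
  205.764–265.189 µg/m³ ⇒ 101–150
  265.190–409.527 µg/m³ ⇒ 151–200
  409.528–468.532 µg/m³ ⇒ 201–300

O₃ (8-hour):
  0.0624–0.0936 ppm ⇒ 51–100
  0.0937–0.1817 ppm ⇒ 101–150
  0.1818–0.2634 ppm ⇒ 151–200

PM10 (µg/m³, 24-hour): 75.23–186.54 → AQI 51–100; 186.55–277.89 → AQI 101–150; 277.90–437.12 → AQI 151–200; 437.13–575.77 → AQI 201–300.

SO₂: 596.43 lies in 453.39–692.56, so I_lo=151, I_hi=200, C_lo=453.39, C_hi=692.56.
(200−151)/(692.56−453.39) × (596.43−453.39) + 151 = 49/239.17 × 143.04 + 151 ≈ 180.31 → 180.
CO: row 17.89–29.44 (AQI 101–150). (150−101)·(28.06−17.89)/(29.44−17.89) + 101 = 49·10.17/11.55 + 101 ≈ 144.15 → 144.
PM2.5: 179.119 lies in 79.279–205.763, so I_lo=51, I_hi=100, C_lo=79.279, C_hi=205.763.
(100−51)/(205.763−79.279) × (179.119−79.279) + 51 = 49/126.484 × 99.840 + 51 ≈ 89.68 → 90.
O₃: 0.1766 lies in 0.0937–0.1817, so I_lo=101, I_hi=150, C_lo=0.0937, C_hi=0.1817.
(150−101)/(0.1817−0.0937) × (0.1766−0.0937) + 101 = 49/0.0880 × 0.0829 + 101 ≈ 147.16 → 147.
PM10: 309.60 ∈ [277.90, 437.12] ↔ index [151, 200].
151 + (309.60−277.90)·(200−151)/(437.12−277.90) = 151 + 31.70·49/159.22 ≈ 160.76, so AQI = 161.
Sub-indices: SO₂→180, CO→144, PM2.5→90, O₃→147, PM10→161. Ranked high→low: 180, 161, 147, 144, 90. Second-highest sub-index = 161.

161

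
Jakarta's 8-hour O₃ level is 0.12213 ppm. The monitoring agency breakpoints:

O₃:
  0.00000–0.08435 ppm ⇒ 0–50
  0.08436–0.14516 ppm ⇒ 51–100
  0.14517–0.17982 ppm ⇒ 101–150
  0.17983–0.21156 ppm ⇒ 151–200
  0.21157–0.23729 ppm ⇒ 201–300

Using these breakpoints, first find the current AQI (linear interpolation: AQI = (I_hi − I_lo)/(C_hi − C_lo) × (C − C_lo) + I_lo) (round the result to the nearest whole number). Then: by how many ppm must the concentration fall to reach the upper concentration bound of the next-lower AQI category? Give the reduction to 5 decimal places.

O₃: 0.12213 lies in 0.08436–0.14516, so I_lo=51, I_hi=100, C_lo=0.08436, C_hi=0.14516.
(100−51)/(0.14516−0.08436) × (0.12213−0.08436) + 51 = 49/0.06080 × 0.03777 + 51 ≈ 81.44 → 81.
Current AQI 81 is in the Moderate range (51–100). The next-lower category tops out at AQI 50, whose upper concentration bound is 0.08435 ppm.
Reduction needed = 0.12213 − 0.08435 = 0.03778 ppm.

0.03778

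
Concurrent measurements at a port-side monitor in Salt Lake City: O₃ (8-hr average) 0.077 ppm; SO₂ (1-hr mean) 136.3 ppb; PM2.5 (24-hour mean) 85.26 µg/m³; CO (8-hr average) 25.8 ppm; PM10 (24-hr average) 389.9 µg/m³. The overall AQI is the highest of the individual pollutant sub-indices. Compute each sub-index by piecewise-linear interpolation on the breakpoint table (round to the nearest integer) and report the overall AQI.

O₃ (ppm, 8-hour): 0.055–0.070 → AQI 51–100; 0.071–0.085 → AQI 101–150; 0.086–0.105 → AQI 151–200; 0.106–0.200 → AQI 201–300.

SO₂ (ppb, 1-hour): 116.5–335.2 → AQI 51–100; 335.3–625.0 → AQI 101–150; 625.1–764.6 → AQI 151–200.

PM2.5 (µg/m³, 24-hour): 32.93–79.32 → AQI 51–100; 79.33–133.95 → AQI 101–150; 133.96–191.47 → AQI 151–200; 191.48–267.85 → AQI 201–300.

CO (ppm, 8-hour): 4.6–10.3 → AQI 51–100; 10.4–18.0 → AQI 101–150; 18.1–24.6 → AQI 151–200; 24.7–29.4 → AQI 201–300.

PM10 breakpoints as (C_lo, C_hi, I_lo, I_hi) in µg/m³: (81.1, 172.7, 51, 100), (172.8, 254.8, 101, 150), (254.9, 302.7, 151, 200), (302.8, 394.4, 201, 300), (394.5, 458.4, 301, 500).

O₃: row 0.071–0.085 (AQI 101–150). (150−101)·(0.077−0.071)/(0.085−0.071) + 101 = 49·0.006/0.014 + 101 ≈ 122.00 → 122.
SO₂: 136.3 lies in 116.5–335.2, so I_lo=51, I_hi=100, C_lo=116.5, C_hi=335.2.
(100−51)/(335.2−116.5) × (136.3−116.5) + 51 = 49/218.7 × 19.8 + 51 ≈ 55.44 → 55.
PM2.5: row 79.33–133.95 (AQI 101–150). (150−101)·(85.26−79.33)/(133.95−79.33) + 101 = 49·5.93/54.62 + 101 ≈ 106.32 → 106.
CO: row 24.7–29.4 (AQI 201–300). (300−201)·(25.8−24.7)/(29.4−24.7) + 201 = 99·1.1/4.7 + 201 ≈ 224.17 → 224.
PM10: 389.9 lies in 302.8–394.4, so I_lo=201, I_hi=300, C_lo=302.8, C_hi=394.4.
(300−201)/(394.4−302.8) × (389.9−302.8) + 201 = 99/91.6 × 87.1 + 201 ≈ 295.14 → 295.
Sub-indices: O₃→122, SO₂→55, PM2.5→106, CO→224, PM10→295. Overall AQI = max = 295; dominant pollutant is PM10.
AQI 295: Very Unhealthy.

295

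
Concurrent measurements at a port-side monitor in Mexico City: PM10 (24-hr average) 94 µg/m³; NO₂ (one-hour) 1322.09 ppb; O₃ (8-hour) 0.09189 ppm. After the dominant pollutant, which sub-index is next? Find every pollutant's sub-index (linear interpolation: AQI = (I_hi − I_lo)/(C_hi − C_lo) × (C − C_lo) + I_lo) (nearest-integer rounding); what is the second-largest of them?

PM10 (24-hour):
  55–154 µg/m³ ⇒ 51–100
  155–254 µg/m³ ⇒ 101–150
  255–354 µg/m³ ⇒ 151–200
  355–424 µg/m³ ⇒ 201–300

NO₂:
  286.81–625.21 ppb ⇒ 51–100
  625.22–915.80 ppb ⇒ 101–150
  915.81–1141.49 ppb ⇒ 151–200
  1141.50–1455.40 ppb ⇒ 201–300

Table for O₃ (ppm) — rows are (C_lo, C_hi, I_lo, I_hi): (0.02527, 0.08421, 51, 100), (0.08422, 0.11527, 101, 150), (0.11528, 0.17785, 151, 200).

PM10: 94 ∈ [55, 154] ↔ index [51, 100].
51 + (94−55)·(100−51)/(154−55) = 51 + 39·49/99 ≈ 70.30, so AQI = 70.
NO₂: 1322.09 ∈ [1141.50, 1455.40] ↔ index [201, 300].
201 + (1322.09−1141.50)·(300−201)/(1455.40−1141.50) = 201 + 180.59·99/313.90 ≈ 257.96, so AQI = 258.
O₃ 0.09189: bracket 0.08422–0.11527 → index 101–150; slope 49/0.03105, offset 0.00767.
AQI = 101 + 49/0.03105·0.00767 ≈ 113.10 ⇒ 113.
Sub-indices: PM10→70, NO₂→258, O₃→113. Ranked high→low: 258, 113, 70. Second-highest sub-index = 113.

113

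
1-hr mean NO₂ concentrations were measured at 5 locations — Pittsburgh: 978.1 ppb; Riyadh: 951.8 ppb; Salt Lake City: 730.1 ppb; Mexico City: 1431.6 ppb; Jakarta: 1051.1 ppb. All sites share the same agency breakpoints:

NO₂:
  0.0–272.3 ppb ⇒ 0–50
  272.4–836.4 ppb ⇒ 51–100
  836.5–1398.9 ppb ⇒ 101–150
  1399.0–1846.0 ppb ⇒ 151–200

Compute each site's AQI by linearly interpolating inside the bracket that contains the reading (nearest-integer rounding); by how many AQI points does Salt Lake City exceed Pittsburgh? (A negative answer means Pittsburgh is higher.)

Pittsburgh 978.1: bracket 836.5–1398.9 → index 101–150; slope 49/562.4, offset 141.6.
AQI = 101 + 49/562.4·141.6 ≈ 113.34 ⇒ 113.
Riyadh: row 836.5–1398.9 (AQI 101–150). (150−101)·(951.8−836.5)/(1398.9−836.5) + 101 = 49·115.3/562.4 + 101 ≈ 111.05 → 111.
Salt Lake City: 730.1 ∈ [272.4, 836.4] ↔ index [51, 100].
51 + (730.1−272.4)·(100−51)/(836.4−272.4) = 51 + 457.7·49/564.0 ≈ 90.76, so AQI = 91.
Mexico City: row 1399.0–1846.0 (AQI 151–200). (200−151)·(1431.6−1399.0)/(1846.0−1399.0) + 151 = 49·32.6/447.0 + 151 ≈ 154.57 → 155.
Jakarta 1051.1: bracket 836.5–1398.9 → index 101–150; slope 49/562.4, offset 214.6.
AQI = 101 + 49/562.4·214.6 ≈ 119.70 ⇒ 120.
AQIs: Pittsburgh=113, Riyadh=111, Salt Lake City=91, Mexico City=155, Jakarta=120. Salt Lake City (91) − Pittsburgh (113) = -22.

-22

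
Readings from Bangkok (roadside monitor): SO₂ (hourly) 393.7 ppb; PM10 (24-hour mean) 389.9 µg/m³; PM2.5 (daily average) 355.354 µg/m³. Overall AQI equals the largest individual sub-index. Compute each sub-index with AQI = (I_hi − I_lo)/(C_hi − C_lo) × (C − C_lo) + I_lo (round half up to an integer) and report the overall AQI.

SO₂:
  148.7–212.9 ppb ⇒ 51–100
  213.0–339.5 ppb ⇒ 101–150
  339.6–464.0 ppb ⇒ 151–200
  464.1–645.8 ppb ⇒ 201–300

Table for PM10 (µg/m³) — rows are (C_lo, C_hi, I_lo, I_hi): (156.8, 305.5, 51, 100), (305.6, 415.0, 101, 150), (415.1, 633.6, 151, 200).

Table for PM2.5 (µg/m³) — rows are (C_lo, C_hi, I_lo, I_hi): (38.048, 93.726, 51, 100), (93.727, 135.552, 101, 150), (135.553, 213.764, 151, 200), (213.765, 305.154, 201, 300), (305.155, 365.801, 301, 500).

466

SO₂ 393.7: bracket 339.6–464.0 → index 151–200; slope 49/124.4, offset 54.1.
AQI = 151 + 49/124.4·54.1 ≈ 172.31 ⇒ 172.
PM10: row 305.6–415.0 (AQI 101–150). (150−101)·(389.9−305.6)/(415.0−305.6) + 101 = 49·84.3/109.4 + 101 ≈ 138.76 → 139.
PM2.5 355.354: bracket 305.155–365.801 → index 301–500; slope 199/60.646, offset 50.199.
AQI = 301 + 199/60.646·50.199 ≈ 465.72 ⇒ 466.
Sub-indices: SO₂→172, PM10→139, PM2.5→466. Overall AQI = max = 466; dominant pollutant is PM2.5.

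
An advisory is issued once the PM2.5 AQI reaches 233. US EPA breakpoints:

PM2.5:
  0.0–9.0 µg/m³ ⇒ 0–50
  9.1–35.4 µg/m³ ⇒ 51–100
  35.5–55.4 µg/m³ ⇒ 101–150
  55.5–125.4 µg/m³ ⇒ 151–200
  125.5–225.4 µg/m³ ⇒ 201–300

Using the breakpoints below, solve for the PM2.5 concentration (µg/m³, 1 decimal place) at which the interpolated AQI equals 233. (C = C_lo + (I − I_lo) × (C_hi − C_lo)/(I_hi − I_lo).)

157.8

AQI 233 lies in the 201–300 band, which corresponds to 125.5–225.4 µg/m³.
C = 125.5 + (233−201)×(225.4−125.5)/(300−201) = 125.5 + 32×99.9/99 ≈ 157.791 µg/m³ → 157.8 µg/m³ to 1 dp.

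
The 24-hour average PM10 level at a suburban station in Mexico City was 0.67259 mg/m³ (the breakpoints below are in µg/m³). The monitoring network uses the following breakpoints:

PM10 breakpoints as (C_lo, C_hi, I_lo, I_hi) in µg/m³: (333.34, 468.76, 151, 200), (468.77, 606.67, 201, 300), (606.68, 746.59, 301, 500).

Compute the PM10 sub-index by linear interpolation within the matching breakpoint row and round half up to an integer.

Convert: 0.67259 mg/m³ = 672.59 µg/m³.
PM10: 672.59 ∈ [606.68, 746.59] ↔ index [301, 500].
301 + (672.59−606.68)·(500−301)/(746.59−606.68) = 301 + 65.91·199/139.91 ≈ 394.75, so AQI = 395.

395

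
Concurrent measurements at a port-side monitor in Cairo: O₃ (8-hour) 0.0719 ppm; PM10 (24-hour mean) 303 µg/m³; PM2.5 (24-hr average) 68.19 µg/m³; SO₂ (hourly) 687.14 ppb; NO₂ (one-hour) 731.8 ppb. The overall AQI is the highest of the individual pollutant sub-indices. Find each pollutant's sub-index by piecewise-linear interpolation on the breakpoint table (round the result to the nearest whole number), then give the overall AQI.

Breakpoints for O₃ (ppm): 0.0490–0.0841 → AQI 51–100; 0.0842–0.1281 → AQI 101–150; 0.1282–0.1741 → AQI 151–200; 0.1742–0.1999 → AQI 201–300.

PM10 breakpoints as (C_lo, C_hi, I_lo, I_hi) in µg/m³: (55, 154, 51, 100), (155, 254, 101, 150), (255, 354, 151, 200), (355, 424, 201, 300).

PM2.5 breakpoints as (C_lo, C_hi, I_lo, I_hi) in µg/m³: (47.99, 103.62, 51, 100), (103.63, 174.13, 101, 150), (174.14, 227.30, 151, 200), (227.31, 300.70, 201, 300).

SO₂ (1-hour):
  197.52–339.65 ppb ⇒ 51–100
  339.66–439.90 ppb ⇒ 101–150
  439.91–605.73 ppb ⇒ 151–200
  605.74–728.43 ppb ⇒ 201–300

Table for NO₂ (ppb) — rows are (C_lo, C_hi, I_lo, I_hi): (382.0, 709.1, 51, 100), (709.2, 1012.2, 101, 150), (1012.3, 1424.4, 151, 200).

O₃: 0.0719 lies in 0.0490–0.0841, so I_lo=51, I_hi=100, C_lo=0.0490, C_hi=0.0841.
(100−51)/(0.0841−0.0490) × (0.0719−0.0490) + 51 = 49/0.0351 × 0.0229 + 51 ≈ 82.97 → 83.
PM10: 303 lies in 255–354, so I_lo=151, I_hi=200, C_lo=255, C_hi=354.
(200−151)/(354−255) × (303−255) + 151 = 49/99 × 48 + 151 ≈ 174.76 → 175.
PM2.5: row 47.99–103.62 (AQI 51–100). (100−51)·(68.19−47.99)/(103.62−47.99) + 51 = 49·20.20/55.63 + 51 ≈ 68.79 → 69.
SO₂: 687.14 ∈ [605.74, 728.43] ↔ index [201, 300].
201 + (687.14−605.74)·(300−201)/(728.43−605.74) = 201 + 81.40·99/122.69 ≈ 266.68, so AQI = 267.
NO₂: 731.8 ∈ [709.2, 1012.2] ↔ index [101, 150].
101 + (731.8−709.2)·(150−101)/(1012.2−709.2) = 101 + 22.6·49/303.0 ≈ 104.65, so AQI = 105.
Sub-indices: O₃→83, PM10→175, PM2.5→69, SO₂→267, NO₂→105. Overall AQI = max = 267; dominant pollutant is SO₂.

267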